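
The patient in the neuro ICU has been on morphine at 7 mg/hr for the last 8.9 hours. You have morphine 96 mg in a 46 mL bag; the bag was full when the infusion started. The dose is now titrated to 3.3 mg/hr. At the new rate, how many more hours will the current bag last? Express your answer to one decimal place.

Initial rate:
Concentration = 96 mg ÷ 46 mL = 2.086957 mg/mL
Rate = 7 mg/hr ÷ 2.086957 mg/mL = 3.354167 mL/hr
Volume infused so far = 3.354167 mL/hr × 8.9 hr = 29.85208 mL
Volume remaining = 46 − 29.85208 = 16.14792 mL
New rate:
Rate = 3.3 mg/hr ÷ 2.086957 mg/mL = 1.58125 mL/hr
Time remaining = 16.14792 mL ÷ 1.58125 mL/hr = 10.21212 hr

10.2 hours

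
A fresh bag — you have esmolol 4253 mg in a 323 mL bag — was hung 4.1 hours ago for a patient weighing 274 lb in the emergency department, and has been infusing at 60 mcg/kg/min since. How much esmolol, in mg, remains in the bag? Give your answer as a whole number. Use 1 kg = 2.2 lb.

2415 mg

Weight = 274 lb ÷ 2.2 lb/kg = 124.5455 kg
Dose = 60 mcg/kg/min × 124.5455 kg = 7472.727 mcg/min
7472.727 mcg/min × 60 min/hr = 448363.6 mcg/hr
Concentration = 4253 mg ÷ 323 mL = 13.16718 mg/mL = 13167.18 mcg/mL
Rate = 448363.6 mcg/hr ÷ 13167.18 mcg/mL = 34.0516 mL/hr
Volume infused = 34.0516 mL/hr × 4.1 hr = 139.6116 mL
Volume remaining = 323 − 139.6116 = 183.3884 mL
Drug remaining = 183.3884 mL × 13167.18 mcg/mL = 2414709 mcg = 2414.709 mg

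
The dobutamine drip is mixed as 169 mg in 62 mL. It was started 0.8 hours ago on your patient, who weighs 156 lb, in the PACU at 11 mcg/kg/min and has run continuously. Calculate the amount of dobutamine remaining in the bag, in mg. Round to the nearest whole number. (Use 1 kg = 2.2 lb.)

Weight = 156 lb ÷ 2.2 lb/kg = 70.90909 kg
Dose = 11 mcg/kg/min × 70.90909 kg = 780 mcg/min
780 mcg/min × 60 min/hr = 46800 mcg/hr
Concentration = 169 mg ÷ 62 mL = 2.725806 mg/mL = 2725.806 mcg/mL
Rate = 46800 mcg/hr ÷ 2725.806 mcg/mL = 17.16923 mL/hr
Volume infused = 17.16923 mL/hr × 0.8 hr = 13.73538 mL
Volume remaining = 62 − 13.73538 = 48.26462 mL
Drug remaining = 48.26462 mL × 2725.806 mcg/mL = 131560 mcg = 131.56 mg

132 mg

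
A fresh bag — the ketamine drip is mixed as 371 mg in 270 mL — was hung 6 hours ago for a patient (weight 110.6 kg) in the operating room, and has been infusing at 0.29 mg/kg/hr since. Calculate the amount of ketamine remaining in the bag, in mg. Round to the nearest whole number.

Dose = 0.29 mg/kg/hr × 110.6 kg = 32.074 mg/hr
Concentration = 371 mg ÷ 270 mL = 1.374074 mg/mL
Rate = 32.074 mg/hr ÷ 1.374074 mg/mL = 23.34226 mL/hr
Volume infused = 23.34226 mL/hr × 6 hr = 140.0536 mL
Volume remaining = 270 − 140.0536 = 129.9464 mL
Drug remaining = 129.9464 mL × 1.374074 mg/mL = 178.556 mg

179 mg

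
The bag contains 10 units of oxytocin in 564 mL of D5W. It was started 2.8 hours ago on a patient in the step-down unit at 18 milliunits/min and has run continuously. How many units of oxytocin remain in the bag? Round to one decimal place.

7.0 units

18 milliunits/min × 60 min/hr = 1080 milliunits/hr
Concentration = 10 units ÷ 564 mL = 0.0177305 units/mL = 17.7305 milliunits/mL
Rate = 1080 milliunits/hr ÷ 17.7305 milliunits/mL = 60.912 mL/hr
Volume infused = 60.912 mL/hr × 2.8 hr = 170.5536 mL
Volume remaining = 564 − 170.5536 = 393.4464 mL
Drug remaining = 393.4464 mL × 17.7305 milliunits/mL = 6976 milliunits = 6.976 units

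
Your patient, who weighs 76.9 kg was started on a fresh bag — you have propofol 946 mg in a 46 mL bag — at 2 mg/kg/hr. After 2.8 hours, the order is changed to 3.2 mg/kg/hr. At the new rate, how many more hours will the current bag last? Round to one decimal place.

Initial rate:
Dose = 2 mg/kg/hr × 76.9 kg = 153.8 mg/hr
Concentration = 946 mg ÷ 46 mL = 20.56522 mg/mL
Rate = 153.8 mg/hr ÷ 20.56522 mg/mL = 7.478647 mL/hr
Volume infused so far = 7.478647 mL/hr × 2.8 hr = 20.94021 mL
Volume remaining = 46 − 20.94021 = 25.05979 mL
New rate:
Dose = 3.2 mg/kg/hr × 76.9 kg = 246.08 mg/hr
Rate = 246.08 mg/hr ÷ 20.56522 mg/mL = 11.96584 mL/hr
Time remaining = 25.05979 mL ÷ 11.96584 mL/hr = 2.094278 hr

2.1 hours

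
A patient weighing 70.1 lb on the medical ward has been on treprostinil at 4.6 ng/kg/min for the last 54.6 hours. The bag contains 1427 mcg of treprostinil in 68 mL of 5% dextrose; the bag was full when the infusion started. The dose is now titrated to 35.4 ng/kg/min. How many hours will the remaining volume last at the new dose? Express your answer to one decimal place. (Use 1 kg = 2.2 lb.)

Initial rate:
Weight = 70.1 lb ÷ 2.2 lb/kg = 31.86364 kg
Dose = 4.6 ng/kg/min × 31.86364 kg = 146.5727 ng/min
146.5727 ng/min × 60 min/hr = 8794.364 ng/hr
Concentration = 1427 mcg ÷ 68 mL = 20.98529 mcg/mL = 20985.29 ng/mL
Rate = 8794.364 ng/hr ÷ 20985.29 ng/mL = 0.4190727 mL/hr
Volume infused so far = 0.4190727 mL/hr × 54.6 hr = 22.88137 mL
Volume remaining = 68 − 22.88137 = 45.11863 mL
New rate:
Dose = 35.4 ng/kg/min × 31.86364 kg = 1127.973 ng/min
1127.973 ng/min × 60 min/hr = 67678.36 ng/hr
Rate = 67678.36 ng/hr ÷ 20985.29 ng/mL = 3.225038 mL/hr
Time remaining = 45.11863 mL ÷ 3.225038 mL/hr = 13.99011 hr

14.0 hours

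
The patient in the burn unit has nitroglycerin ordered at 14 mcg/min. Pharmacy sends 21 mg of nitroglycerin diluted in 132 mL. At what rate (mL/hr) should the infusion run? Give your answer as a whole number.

5 mL/hr

14 mcg/min × 60 min/hr = 840 mcg/hr
Concentration = 21 mg ÷ 132 mL = 0.1590909 mg/mL = 159.0909 mcg/mL
Rate = 840 mcg/hr ÷ 159.0909 mcg/mL = 5.28 mL/hr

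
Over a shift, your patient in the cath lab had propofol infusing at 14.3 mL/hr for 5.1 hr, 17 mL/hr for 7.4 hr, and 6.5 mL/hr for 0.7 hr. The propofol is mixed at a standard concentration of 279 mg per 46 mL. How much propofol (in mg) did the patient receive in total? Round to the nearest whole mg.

Concentration = 279 mg ÷ 46 mL = 6.065217 mg/mL
Stage 1: 14.3 mL/hr × 5.1 hr = 72.93 mL → 72.93 mL × 6.065217 mg/mL = 442.3363 mg
Stage 2: 17 mL/hr × 7.4 hr = 125.8 mL → 125.8 mL × 6.065217 mg/mL = 763.0043 mg
Stage 3: 6.5 mL/hr × 0.7 hr = 4.55 mL → 4.55 mL × 6.065217 mg/mL = 27.59674 mg
Total = 442.3363 + 763.0043 + 27.59674 = 1232.937 mg

1233 mg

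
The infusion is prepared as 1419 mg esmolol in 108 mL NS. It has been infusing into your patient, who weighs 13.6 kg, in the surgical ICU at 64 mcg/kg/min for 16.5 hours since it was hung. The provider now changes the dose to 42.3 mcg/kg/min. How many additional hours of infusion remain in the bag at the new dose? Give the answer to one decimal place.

Initial rate:
Dose = 64 mcg/kg/min × 13.6 kg = 870.4 mcg/min
870.4 mcg/min × 60 min/hr = 52224 mcg/hr
Concentration = 1419 mg ÷ 108 mL = 13.13889 mg/mL = 13138.89 mcg/mL
Rate = 52224 mcg/hr ÷ 13138.89 mcg/mL = 3.974765 mL/hr
Volume infused so far = 3.974765 mL/hr × 16.5 hr = 65.58363 mL
Volume remaining = 108 − 65.58363 = 42.41637 mL
New rate:
Dose = 42.3 mcg/kg/min × 13.6 kg = 575.28 mcg/min
575.28 mcg/min × 60 min/hr = 34516.8 mcg/hr
Rate = 34516.8 mcg/hr ÷ 13138.89 mcg/mL = 2.627071 mL/hr
Time remaining = 42.41637 mL ÷ 2.627071 mL/hr = 16.14588 hr

16.1 hours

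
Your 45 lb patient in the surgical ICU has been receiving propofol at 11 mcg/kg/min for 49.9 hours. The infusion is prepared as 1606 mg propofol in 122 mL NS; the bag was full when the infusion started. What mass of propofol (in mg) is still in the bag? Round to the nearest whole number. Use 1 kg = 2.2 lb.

932 mg

Weight = 45 lb ÷ 2.2 lb/kg = 20.45455 kg
Dose = 11 mcg/kg/min × 20.45455 kg = 225 mcg/min
225 mcg/min × 60 min/hr = 13500 mcg/hr
Concentration = 1606 mg ÷ 122 mL = 13.16393 mg/mL = 13163.93 mcg/mL
Rate = 13500 mcg/hr ÷ 13163.93 mcg/mL = 1.025529 mL/hr
Volume infused = 1.025529 mL/hr × 49.9 hr = 51.17391 mL
Volume remaining = 122 − 51.17391 = 70.82609 mL
Drug remaining = 70.82609 mL × 13163.93 mcg/mL = 932350 mcg = 932.35 mg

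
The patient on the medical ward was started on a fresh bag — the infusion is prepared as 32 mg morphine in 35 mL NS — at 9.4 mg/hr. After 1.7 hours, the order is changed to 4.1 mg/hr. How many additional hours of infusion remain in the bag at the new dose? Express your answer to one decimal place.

3.9 hours

Initial rate:
Concentration = 32 mg ÷ 35 mL = 0.9142857 mg/mL
Rate = 9.4 mg/hr ÷ 0.9142857 mg/mL = 10.28125 mL/hr
Volume infused so far = 10.28125 mL/hr × 1.7 hr = 17.47812 mL
Volume remaining = 35 − 17.47812 = 17.52188 mL
New rate:
Rate = 4.1 mg/hr ÷ 0.9142857 mg/mL = 4.484375 mL/hr
Time remaining = 17.52188 mL ÷ 4.484375 mL/hr = 3.907317 hr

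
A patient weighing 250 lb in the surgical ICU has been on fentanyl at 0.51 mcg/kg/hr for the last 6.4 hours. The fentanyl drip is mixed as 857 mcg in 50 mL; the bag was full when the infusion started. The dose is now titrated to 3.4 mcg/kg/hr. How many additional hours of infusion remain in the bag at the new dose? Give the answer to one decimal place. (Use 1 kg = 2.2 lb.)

1.3 hours

Initial rate:
Weight = 250 lb ÷ 2.2 lb/kg = 113.6364 kg
Dose = 0.51 mcg/kg/hr × 113.6364 kg = 57.95455 mcg/hr
Concentration = 857 mcg ÷ 50 mL = 17.14 mcg/mL
Rate = 57.95455 mcg/hr ÷ 17.14 mcg/mL = 3.381245 mL/hr
Volume infused so far = 3.381245 mL/hr × 6.4 hr = 21.63997 mL
Volume remaining = 50 − 21.63997 = 28.36003 mL
New rate:
Dose = 3.4 mcg/kg/hr × 113.6364 kg = 386.3636 mcg/hr
Rate = 386.3636 mcg/hr ÷ 17.14 mcg/mL = 22.54164 mL/hr
Time remaining = 28.36003 mL ÷ 22.54164 mL/hr = 1.258118 hr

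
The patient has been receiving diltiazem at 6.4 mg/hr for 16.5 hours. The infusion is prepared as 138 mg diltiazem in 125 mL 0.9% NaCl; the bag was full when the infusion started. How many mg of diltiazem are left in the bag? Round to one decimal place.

32.4 mg

Concentration = 138 mg ÷ 125 mL = 1.104 mg/mL
Rate = 6.4 mg/hr ÷ 1.104 mg/mL = 5.797101 mL/hr
Volume infused = 5.797101 mL/hr × 16.5 hr = 95.65217 mL
Volume remaining = 125 − 95.65217 = 29.34783 mL
Drug remaining = 29.34783 mL × 1.104 mg/mL = 32.4 mg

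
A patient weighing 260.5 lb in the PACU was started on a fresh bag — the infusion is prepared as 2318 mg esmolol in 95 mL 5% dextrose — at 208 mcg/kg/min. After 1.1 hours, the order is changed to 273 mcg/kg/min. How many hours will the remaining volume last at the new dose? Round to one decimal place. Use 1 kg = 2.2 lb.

0.4 hours

Initial rate:
Weight = 260.5 lb ÷ 2.2 lb/kg = 118.4091 kg
Dose = 208 mcg/kg/min × 118.4091 kg = 24629.09 mcg/min
24629.09 mcg/min × 60 min/hr = 1477745 mcg/hr
Concentration = 2318 mg ÷ 95 mL = 24.4 mg/mL = 24400 mcg/mL
Rate = 1477745 mcg/hr ÷ 24400 mcg/mL = 60.56334 mL/hr
Volume infused so far = 60.56334 mL/hr × 1.1 hr = 66.61967 mL
Volume remaining = 95 − 66.61967 = 28.38033 mL
New rate:
Dose = 273 mcg/kg/min × 118.4091 kg = 32325.68 mcg/min
32325.68 mcg/min × 60 min/hr = 1939541 mcg/hr
Rate = 1939541 mcg/hr ÷ 24400 mcg/mL = 79.48938 mL/hr
Time remaining = 28.38033 mL ÷ 79.48938 mL/hr = 0.3570329 hr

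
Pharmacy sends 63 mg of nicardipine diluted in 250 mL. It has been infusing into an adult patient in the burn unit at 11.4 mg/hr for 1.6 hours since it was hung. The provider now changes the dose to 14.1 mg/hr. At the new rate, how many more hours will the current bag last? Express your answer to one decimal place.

Initial rate:
Concentration = 63 mg ÷ 250 mL = 0.252 mg/mL
Rate = 11.4 mg/hr ÷ 0.252 mg/mL = 45.2381 mL/hr
Volume infused so far = 45.2381 mL/hr × 1.6 hr = 72.38095 mL
Volume remaining = 250 − 72.38095 = 177.619 mL
New rate:
Rate = 14.1 mg/hr ÷ 0.252 mg/mL = 55.95238 mL/hr
Time remaining = 177.619 mL ÷ 55.95238 mL/hr = 3.174468 hr

3.2 hours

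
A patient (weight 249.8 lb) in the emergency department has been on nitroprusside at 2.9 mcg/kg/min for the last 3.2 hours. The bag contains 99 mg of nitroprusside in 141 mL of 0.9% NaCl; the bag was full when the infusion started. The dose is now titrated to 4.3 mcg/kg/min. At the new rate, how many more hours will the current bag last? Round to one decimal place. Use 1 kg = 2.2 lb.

1.2 hours

Initial rate:
Weight = 249.8 lb ÷ 2.2 lb/kg = 113.5455 kg
Dose = 2.9 mcg/kg/min × 113.5455 kg = 329.2818 mcg/min
329.2818 mcg/min × 60 min/hr = 19756.91 mcg/hr
Concentration = 99 mg ÷ 141 mL = 0.7021277 mg/mL = 702.1277 mcg/mL
Rate = 19756.91 mcg/hr ÷ 702.1277 mcg/mL = 28.13863 mL/hr
Volume infused so far = 28.13863 mL/hr × 3.2 hr = 90.04361 mL
Volume remaining = 141 − 90.04361 = 50.95639 mL
New rate:
Dose = 4.3 mcg/kg/min × 113.5455 kg = 488.2455 mcg/min
488.2455 mcg/min × 60 min/hr = 29294.73 mcg/hr
Rate = 29294.73 mcg/hr ÷ 702.1277 mcg/mL = 41.72279 mL/hr
Time remaining = 50.95639 mL ÷ 41.72279 mL/hr = 1.221308 hr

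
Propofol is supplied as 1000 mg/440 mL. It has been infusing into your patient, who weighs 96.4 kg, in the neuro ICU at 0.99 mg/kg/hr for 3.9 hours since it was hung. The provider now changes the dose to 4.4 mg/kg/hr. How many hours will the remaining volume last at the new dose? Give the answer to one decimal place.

1.5 hours

Initial rate:
Dose = 0.99 mg/kg/hr × 96.4 kg = 95.436 mg/hr
Concentration = 1000 mg ÷ 440 mL = 2.272727 mg/mL
Rate = 95.436 mg/hr ÷ 2.272727 mg/mL = 41.99184 mL/hr
Volume infused so far = 41.99184 mL/hr × 3.9 hr = 163.7682 mL
Volume remaining = 440 − 163.7682 = 276.2318 mL
New rate:
Dose = 4.4 mg/kg/hr × 96.4 kg = 424.16 mg/hr
Rate = 424.16 mg/hr ÷ 2.272727 mg/mL = 186.6304 mL/hr
Time remaining = 276.2318 mL ÷ 186.6304 mL/hr = 1.480101 hr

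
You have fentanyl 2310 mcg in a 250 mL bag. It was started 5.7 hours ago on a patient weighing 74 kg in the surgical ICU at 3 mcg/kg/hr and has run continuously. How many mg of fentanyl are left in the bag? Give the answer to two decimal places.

Dose = 3 mcg/kg/hr × 74 kg = 222 mcg/hr
Concentration = 2310 mcg ÷ 250 mL = 9.24 mcg/mL
Rate = 222 mcg/hr ÷ 9.24 mcg/mL = 24.02597 mL/hr
Volume infused = 24.02597 mL/hr × 5.7 hr = 136.9481 mL
Volume remaining = 250 − 136.9481 = 113.0519 mL
Drug remaining = 113.0519 mL × 9.24 mcg/mL = 1044.6 mcg = 1.0446 mg

1.04 mg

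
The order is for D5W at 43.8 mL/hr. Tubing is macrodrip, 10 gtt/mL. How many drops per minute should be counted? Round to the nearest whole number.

43.8 mL/hr ÷ 60 min/hr = 0.73 mL/min
0.73 mL/min × 10 gtt/mL = 7.3 gtt/min

7 gtt/min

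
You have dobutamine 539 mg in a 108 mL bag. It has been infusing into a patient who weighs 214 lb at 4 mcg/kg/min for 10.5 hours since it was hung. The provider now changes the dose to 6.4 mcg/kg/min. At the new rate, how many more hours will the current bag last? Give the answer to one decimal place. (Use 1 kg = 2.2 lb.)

7.9 hours

Initial rate:
Weight = 214 lb ÷ 2.2 lb/kg = 97.27273 kg
Dose = 4 mcg/kg/min × 97.27273 kg = 389.0909 mcg/min
389.0909 mcg/min × 60 min/hr = 23345.45 mcg/hr
Concentration = 539 mg ÷ 108 mL = 4.990741 mg/mL = 4990.741 mcg/mL
Rate = 23345.45 mcg/hr ÷ 4990.741 mcg/mL = 4.677753 mL/hr
Volume infused so far = 4.677753 mL/hr × 10.5 hr = 49.11641 mL
Volume remaining = 108 − 49.11641 = 58.88359 mL
New rate:
Dose = 6.4 mcg/kg/min × 97.27273 kg = 622.5455 mcg/min
622.5455 mcg/min × 60 min/hr = 37352.73 mcg/hr
Rate = 37352.73 mcg/hr ÷ 4990.741 mcg/mL = 7.484405 mL/hr
Time remaining = 58.88359 mL ÷ 7.484405 mL/hr = 7.867504 hr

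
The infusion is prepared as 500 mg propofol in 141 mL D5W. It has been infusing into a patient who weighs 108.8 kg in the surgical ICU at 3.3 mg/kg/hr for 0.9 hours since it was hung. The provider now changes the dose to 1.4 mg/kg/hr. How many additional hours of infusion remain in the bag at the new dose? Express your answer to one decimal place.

Initial rate:
Dose = 3.3 mg/kg/hr × 108.8 kg = 359.04 mg/hr
Concentration = 500 mg ÷ 141 mL = 3.546099 mg/mL
Rate = 359.04 mg/hr ÷ 3.546099 mg/mL = 101.2493 mL/hr
Volume infused so far = 101.2493 mL/hr × 0.9 hr = 91.12435 mL
Volume remaining = 141 − 91.12435 = 49.87565 mL
New rate:
Dose = 1.4 mg/kg/hr × 108.8 kg = 152.32 mg/hr
Rate = 152.32 mg/hr ÷ 3.546099 mg/mL = 42.95424 mL/hr
Time remaining = 49.87565 mL ÷ 42.95424 mL/hr = 1.161134 hr

1.2 hours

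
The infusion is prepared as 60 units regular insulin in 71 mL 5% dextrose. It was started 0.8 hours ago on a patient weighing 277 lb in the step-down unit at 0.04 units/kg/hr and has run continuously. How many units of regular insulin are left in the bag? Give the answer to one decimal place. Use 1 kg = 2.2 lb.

Weight = 277 lb ÷ 2.2 lb/kg = 125.9091 kg
Dose = 0.04 units/kg/hr × 125.9091 kg = 5.036364 units/hr
Concentration = 60 units ÷ 71 mL = 0.8450704 units/mL
Rate = 5.036364 units/hr ÷ 0.8450704 units/mL = 5.959697 mL/hr
Volume infused = 5.959697 mL/hr × 0.8 hr = 4.767758 mL
Volume remaining = 71 − 4.767758 = 66.23224 mL
Drug remaining = 66.23224 mL × 0.8450704 units/mL = 55.97091 units

56.0 units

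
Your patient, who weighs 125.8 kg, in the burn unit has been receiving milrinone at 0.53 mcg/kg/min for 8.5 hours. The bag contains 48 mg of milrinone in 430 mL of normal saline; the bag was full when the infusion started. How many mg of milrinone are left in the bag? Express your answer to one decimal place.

14.0 mg

Dose = 0.53 mcg/kg/min × 125.8 kg = 66.674 mcg/min
66.674 mcg/min × 60 min/hr = 4000.44 mcg/hr
Concentration = 48 mg ÷ 430 mL = 0.1116279 mg/mL = 111.6279 mcg/mL
Rate = 4000.44 mcg/hr ÷ 111.6279 mcg/mL = 35.83728 mL/hr
Volume infused = 35.83728 mL/hr × 8.5 hr = 304.6168 mL
Volume remaining = 430 − 304.6168 = 125.3832 mL
Drug remaining = 125.3832 mL × 111.6279 mcg/mL = 13996.26 mcg = 13.99626 mg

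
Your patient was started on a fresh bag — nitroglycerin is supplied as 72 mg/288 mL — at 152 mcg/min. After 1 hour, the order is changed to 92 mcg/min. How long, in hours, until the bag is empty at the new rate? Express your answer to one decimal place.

11.4 hours

Initial rate:
152 mcg/min × 60 min/hr = 9120 mcg/hr
Concentration = 72 mg ÷ 288 mL = 0.25 mg/mL = 250 mcg/mL
Rate = 9120 mcg/hr ÷ 250 mcg/mL = 36.48 mL/hr
Volume infused so far = 36.48 mL/hr × 1 hr = 36.48 mL
Volume remaining = 288 − 36.48 = 251.52 mL
New rate:
92 mcg/min × 60 min/hr = 5520 mcg/hr
Rate = 5520 mcg/hr ÷ 250 mcg/mL = 22.08 mL/hr
Time remaining = 251.52 mL ÷ 22.08 mL/hr = 11.3913 hr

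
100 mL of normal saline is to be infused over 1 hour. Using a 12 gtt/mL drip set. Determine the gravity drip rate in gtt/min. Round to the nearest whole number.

100 mL ÷ (1 hr × 60 = 60 min) = 1.666667 mL/min
1.666667 mL/min × 12 gtt/mL = 20 gtt/min

20 gtt/min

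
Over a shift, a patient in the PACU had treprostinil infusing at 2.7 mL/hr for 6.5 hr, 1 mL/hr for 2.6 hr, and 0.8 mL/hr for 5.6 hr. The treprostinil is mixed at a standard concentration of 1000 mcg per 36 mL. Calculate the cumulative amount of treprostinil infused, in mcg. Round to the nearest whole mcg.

Concentration = 1000 mcg ÷ 36 mL = 27.77778 mcg/mL
Stage 1: 2.7 mL/hr × 6.5 hr = 17.55 mL → 17.55 mL × 27.77778 mcg/mL = 487.5 mcg
Stage 2: 1 mL/hr × 2.6 hr = 2.6 mL → 2.6 mL × 27.77778 mcg/mL = 72.22222 mcg
Stage 3: 0.8 mL/hr × 5.6 hr = 4.48 mL → 4.48 mL × 27.77778 mcg/mL = 124.4444 mcg
Total = 487.5 + 72.22222 + 124.4444 = 684.1667 mcg

684 mcg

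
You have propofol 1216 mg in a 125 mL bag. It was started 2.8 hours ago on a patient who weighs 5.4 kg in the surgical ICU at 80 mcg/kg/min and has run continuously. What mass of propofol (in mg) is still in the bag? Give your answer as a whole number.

1143 mg

Dose = 80 mcg/kg/min × 5.4 kg = 432 mcg/min
432 mcg/min × 60 min/hr = 25920 mcg/hr
Concentration = 1216 mg ÷ 125 mL = 9.728 mg/mL = 9728 mcg/mL
Rate = 25920 mcg/hr ÷ 9728 mcg/mL = 2.664474 mL/hr
Volume infused = 2.664474 mL/hr × 2.8 hr = 7.460526 mL
Volume remaining = 125 − 7.460526 = 117.5395 mL
Drug remaining = 117.5395 mL × 9728 mcg/mL = 1143424 mcg = 1143.424 mg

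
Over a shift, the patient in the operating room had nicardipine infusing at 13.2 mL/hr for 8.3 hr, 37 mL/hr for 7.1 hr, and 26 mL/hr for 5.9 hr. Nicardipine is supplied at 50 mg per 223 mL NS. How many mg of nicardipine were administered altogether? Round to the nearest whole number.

Concentration = 50 mg ÷ 223 mL = 0.2242152 mg/mL
Stage 1: 13.2 mL/hr × 8.3 hr = 109.56 mL → 109.56 mL × 0.2242152 mg/mL = 24.56502 mg
Stage 2: 37 mL/hr × 7.1 hr = 262.7 mL → 262.7 mL × 0.2242152 mg/mL = 58.90135 mg
Stage 3: 26 mL/hr × 5.9 hr = 153.4 mL → 153.4 mL × 0.2242152 mg/mL = 34.39462 mg
Total = 24.56502 + 58.90135 + 34.39462 = 117.861 mg

118 mg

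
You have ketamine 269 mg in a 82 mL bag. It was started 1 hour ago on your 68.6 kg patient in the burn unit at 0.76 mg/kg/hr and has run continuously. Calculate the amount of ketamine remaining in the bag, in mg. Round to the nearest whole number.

Dose = 0.76 mg/kg/hr × 68.6 kg = 52.136 mg/hr
Concentration = 269 mg ÷ 82 mL = 3.280488 mg/mL
Rate = 52.136 mg/hr ÷ 3.280488 mg/mL = 15.89276 mL/hr
Volume infused = 15.89276 mL/hr × 1 hr = 15.89276 mL
Volume remaining = 82 − 15.89276 = 66.10724 mL
Drug remaining = 66.10724 mL × 3.280488 mg/mL = 216.864 mg

217 mg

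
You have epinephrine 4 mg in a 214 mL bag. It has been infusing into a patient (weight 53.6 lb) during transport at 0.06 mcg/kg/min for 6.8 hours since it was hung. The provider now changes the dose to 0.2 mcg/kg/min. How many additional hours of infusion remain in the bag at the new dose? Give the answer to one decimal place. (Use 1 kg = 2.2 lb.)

Initial rate:
Weight = 53.6 lb ÷ 2.2 lb/kg = 24.36364 kg
Dose = 0.06 mcg/kg/min × 24.36364 kg = 1.461818 mcg/min
1.461818 mcg/min × 60 min/hr = 87.70909 mcg/hr
Concentration = 4 mg ÷ 214 mL = 0.01869159 mg/mL = 18.69159 mcg/mL
Rate = 87.70909 mcg/hr ÷ 18.69159 mcg/mL = 4.692436 mL/hr
Volume infused so far = 4.692436 mL/hr × 6.8 hr = 31.90857 mL
Volume remaining = 214 − 31.90857 = 182.0914 mL
New rate:
Dose = 0.2 mcg/kg/min × 24.36364 kg = 4.872727 mcg/min
4.872727 mcg/min × 60 min/hr = 292.3636 mcg/hr
Rate = 292.3636 mcg/hr ÷ 18.69159 mcg/mL = 15.64145 mL/hr
Time remaining = 182.0914 mL ÷ 15.64145 mL/hr = 11.64159 hr

11.6 hours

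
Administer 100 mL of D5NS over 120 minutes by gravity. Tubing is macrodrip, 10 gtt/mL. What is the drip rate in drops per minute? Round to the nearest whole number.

8 gtt/min

100 mL ÷ (120 min) = 0.8333333 mL/min
0.8333333 mL/min × 10 gtt/mL = 8.333333 gtt/min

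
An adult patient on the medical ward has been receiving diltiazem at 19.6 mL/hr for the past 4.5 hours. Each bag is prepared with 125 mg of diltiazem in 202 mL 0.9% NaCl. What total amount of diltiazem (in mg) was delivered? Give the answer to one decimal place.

Concentration = 125 mg ÷ 202 mL = 0.6188119 mg/mL
Drug rate = 19.6 mL/hr × 0.6188119 mg/mL = 12.12871 mg/hr
Total = 12.12871 mg/hr × 4.5 hr = 54.57921 mg

54.6 mg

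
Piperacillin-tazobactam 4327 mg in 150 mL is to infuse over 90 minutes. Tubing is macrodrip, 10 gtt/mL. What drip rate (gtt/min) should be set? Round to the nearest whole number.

150 mL ÷ (90 min) = 1.666667 mL/min
1.666667 mL/min × 10 gtt/mL = 16.66667 gtt/min

17 gtt/min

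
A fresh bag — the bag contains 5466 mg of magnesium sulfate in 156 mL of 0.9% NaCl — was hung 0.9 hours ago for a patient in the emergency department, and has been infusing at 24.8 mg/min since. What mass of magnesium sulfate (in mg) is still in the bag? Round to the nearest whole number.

24.8 mg/min × 60 min/hr = 1488 mg/hr
Concentration = 5466 mg ÷ 156 mL = 35.03846 mg/mL
Rate = 1488 mg/hr ÷ 35.03846 mg/mL = 42.46762 mL/hr
Volume infused = 42.46762 mL/hr × 0.9 hr = 38.22086 mL
Volume remaining = 156 − 38.22086 = 117.7791 mL
Drug remaining = 117.7791 mL × 35.03846 mg/mL = 4126.8 mg

4127 mg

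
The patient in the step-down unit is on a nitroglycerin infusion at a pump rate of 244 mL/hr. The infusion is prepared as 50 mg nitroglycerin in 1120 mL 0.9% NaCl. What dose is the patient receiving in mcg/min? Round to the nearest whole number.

182 mcg/min

Concentration = 50 mg ÷ 1120 mL = 0.04464286 mg/mL = 44.64286 mcg/mL
Drug rate = 244 mL/hr × 44.64286 mcg/mL = 10892.86 mcg/hr
10892.86 mcg/hr ÷ 60 min/hr = 181.5476 mcg/min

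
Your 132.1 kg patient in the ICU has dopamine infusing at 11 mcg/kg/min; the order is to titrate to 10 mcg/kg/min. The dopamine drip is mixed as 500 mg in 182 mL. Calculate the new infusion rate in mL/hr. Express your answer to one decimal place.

Dose = 10 mcg/kg/min × 132.1 kg = 1321 mcg/min
1321 mcg/min × 60 min/hr = 79260 mcg/hr
Concentration = 500 mg ÷ 182 mL = 2.747253 mg/mL = 2747.253 mcg/mL
Rate = 79260 mcg/hr ÷ 2747.253 mcg/mL = 28.85064 mL/hr

28.9 mL/hr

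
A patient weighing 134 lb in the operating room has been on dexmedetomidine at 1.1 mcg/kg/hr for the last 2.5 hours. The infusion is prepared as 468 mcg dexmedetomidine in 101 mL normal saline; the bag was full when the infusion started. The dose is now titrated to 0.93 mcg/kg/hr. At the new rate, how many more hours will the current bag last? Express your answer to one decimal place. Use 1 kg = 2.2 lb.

5.3 hours

Initial rate:
Weight = 134 lb ÷ 2.2 lb/kg = 60.90909 kg
Dose = 1.1 mcg/kg/hr × 60.90909 kg = 67 mcg/hr
Concentration = 468 mcg ÷ 101 mL = 4.633663 mcg/mL
Rate = 67 mcg/hr ÷ 4.633663 mcg/mL = 14.4594 mL/hr
Volume infused so far = 14.4594 mL/hr × 2.5 hr = 36.1485 mL
Volume remaining = 101 − 36.1485 = 64.8515 mL
New rate:
Dose = 0.93 mcg/kg/hr × 60.90909 kg = 56.64545 mcg/hr
Rate = 56.64545 mcg/hr ÷ 4.633663 mcg/mL = 12.22477 mL/hr
Time remaining = 64.8515 mL ÷ 12.22477 mL/hr = 5.304927 hr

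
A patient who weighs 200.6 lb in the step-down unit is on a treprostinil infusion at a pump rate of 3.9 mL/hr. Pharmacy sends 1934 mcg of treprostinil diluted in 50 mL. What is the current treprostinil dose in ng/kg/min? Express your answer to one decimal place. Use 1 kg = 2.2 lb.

27.6 ng/kg/min

Weight = 200.6 lb ÷ 2.2 lb/kg = 91.18182 kg
Concentration = 1934 mcg ÷ 50 mL = 38.68 mcg/mL = 38680 ng/mL
Drug rate = 3.9 mL/hr × 38680 ng/mL = 150852 ng/hr
150852 ng/hr ÷ 60 min/hr = 2514.2 ng/min
2514.2 ng/min ÷ 91.18182 kg = 27.57348 ng/kg/min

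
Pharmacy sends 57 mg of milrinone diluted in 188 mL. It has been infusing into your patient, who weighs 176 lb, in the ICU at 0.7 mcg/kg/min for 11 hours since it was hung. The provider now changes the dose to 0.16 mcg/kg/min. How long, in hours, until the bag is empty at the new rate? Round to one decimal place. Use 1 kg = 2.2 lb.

Initial rate:
Weight = 176 lb ÷ 2.2 lb/kg = 80 kg
Dose = 0.7 mcg/kg/min × 80 kg = 56 mcg/min
56 mcg/min × 60 min/hr = 3360 mcg/hr
Concentration = 57 mg ÷ 188 mL = 0.3031915 mg/mL = 303.1915 mcg/mL
Rate = 3360 mcg/hr ÷ 303.1915 mcg/mL = 11.08211 mL/hr
Volume infused so far = 11.08211 mL/hr × 11 hr = 121.9032 mL
Volume remaining = 188 − 121.9032 = 66.09684 mL
New rate:
Dose = 0.16 mcg/kg/min × 80 kg = 12.8 mcg/min
12.8 mcg/min × 60 min/hr = 768 mcg/hr
Rate = 768 mcg/hr ÷ 303.1915 mcg/mL = 2.533053 mL/hr
Time remaining = 66.09684 mL ÷ 2.533053 mL/hr = 26.09375 hr

26.1 hours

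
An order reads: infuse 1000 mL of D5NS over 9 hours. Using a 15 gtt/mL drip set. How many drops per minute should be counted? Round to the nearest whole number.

1000 mL ÷ (9 hr × 60 = 540 min) = 1.851852 mL/min
1.851852 mL/min × 15 gtt/mL = 27.77778 gtt/min

28 gtt/min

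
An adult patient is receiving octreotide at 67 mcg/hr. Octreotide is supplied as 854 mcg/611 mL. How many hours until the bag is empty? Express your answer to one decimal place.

Concentration = 854 mcg ÷ 611 mL = 1.397709 mcg/mL
Rate = 67 mcg/hr ÷ 1.397709 mcg/mL = 47.9356 mL/hr
Duration = 611 mL ÷ 47.9356 mL/hr = 12.74627 hr

12.7 hours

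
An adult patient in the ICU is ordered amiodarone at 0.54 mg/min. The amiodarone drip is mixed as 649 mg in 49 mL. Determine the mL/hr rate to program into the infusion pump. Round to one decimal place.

2.4 mL/hr

0.54 mg/min × 60 min/hr = 32.4 mg/hr
Concentration = 649 mg ÷ 49 mL = 13.2449 mg/mL
Rate = 32.4 mg/hr ÷ 13.2449 mg/mL = 2.446225 mL/hr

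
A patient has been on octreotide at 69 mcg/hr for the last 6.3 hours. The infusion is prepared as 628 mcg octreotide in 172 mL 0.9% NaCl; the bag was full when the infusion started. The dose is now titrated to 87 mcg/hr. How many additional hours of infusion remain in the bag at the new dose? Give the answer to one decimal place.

2.2 hours

Initial rate:
Concentration = 628 mcg ÷ 172 mL = 3.651163 mcg/mL
Rate = 69 mcg/hr ÷ 3.651163 mcg/mL = 18.89809 mL/hr
Volume infused so far = 18.89809 mL/hr × 6.3 hr = 119.058 mL
Volume remaining = 172 − 119.058 = 52.94204 mL
New rate:
Rate = 87 mcg/hr ÷ 3.651163 mcg/mL = 23.82803 mL/hr
Time remaining = 52.94204 mL ÷ 23.82803 mL/hr = 2.221839 hr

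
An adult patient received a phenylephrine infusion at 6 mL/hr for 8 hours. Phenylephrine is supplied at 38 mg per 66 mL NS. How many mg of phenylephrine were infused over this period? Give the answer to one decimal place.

Concentration = 38 mg ÷ 66 mL = 0.5757576 mg/mL = 575.7576 mcg/mL
Drug rate = 6 mL/hr × 575.7576 mcg/mL = 3454.545 mcg/hr
Total = 3454.545 mcg/hr × 8 hr = 27636.36 mcg = 27.63636 mg

27.6 mg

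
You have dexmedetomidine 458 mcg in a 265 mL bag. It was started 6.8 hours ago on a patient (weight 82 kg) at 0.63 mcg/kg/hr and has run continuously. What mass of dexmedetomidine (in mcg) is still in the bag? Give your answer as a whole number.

107 mcg

Dose = 0.63 mcg/kg/hr × 82 kg = 51.66 mcg/hr
Concentration = 458 mcg ÷ 265 mL = 1.728302 mcg/mL
Rate = 51.66 mcg/hr ÷ 1.728302 mcg/mL = 29.89061 mL/hr
Volume infused = 29.89061 mL/hr × 6.8 hr = 203.2562 mL
Volume remaining = 265 − 203.2562 = 61.74384 mL
Drug remaining = 61.74384 mL × 1.728302 mcg/mL = 106.712 mcg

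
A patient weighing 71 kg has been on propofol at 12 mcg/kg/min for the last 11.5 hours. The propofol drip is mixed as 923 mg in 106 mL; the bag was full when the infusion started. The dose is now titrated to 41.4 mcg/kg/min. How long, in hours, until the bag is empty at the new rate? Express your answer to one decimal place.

1.9 hours

Initial rate:
Dose = 12 mcg/kg/min × 71 kg = 852 mcg/min
852 mcg/min × 60 min/hr = 51120 mcg/hr
Concentration = 923 mg ÷ 106 mL = 8.707547 mg/mL = 8707.547 mcg/mL
Rate = 51120 mcg/hr ÷ 8707.547 mcg/mL = 5.870769 mL/hr
Volume infused so far = 5.870769 mL/hr × 11.5 hr = 67.51385 mL
Volume remaining = 106 − 67.51385 = 38.48615 mL
New rate:
Dose = 41.4 mcg/kg/min × 71 kg = 2939.4 mcg/min
2939.4 mcg/min × 60 min/hr = 176364 mcg/hr
Rate = 176364 mcg/hr ÷ 8707.547 mcg/mL = 20.25415 mL/hr
Time remaining = 38.48615 mL ÷ 20.25415 mL/hr = 1.900161 hr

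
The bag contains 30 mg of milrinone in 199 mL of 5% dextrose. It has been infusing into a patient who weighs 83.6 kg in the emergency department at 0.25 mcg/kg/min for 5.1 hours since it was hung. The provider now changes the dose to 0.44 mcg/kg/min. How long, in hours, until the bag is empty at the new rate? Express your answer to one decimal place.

10.7 hours

Initial rate:
Dose = 0.25 mcg/kg/min × 83.6 kg = 20.9 mcg/min
20.9 mcg/min × 60 min/hr = 1254 mcg/hr
Concentration = 30 mg ÷ 199 mL = 0.1507538 mg/mL = 150.7538 mcg/mL
Rate = 1254 mcg/hr ÷ 150.7538 mcg/mL = 8.3182 mL/hr
Volume infused so far = 8.3182 mL/hr × 5.1 hr = 42.42282 mL
Volume remaining = 199 − 42.42282 = 156.5772 mL
New rate:
Dose = 0.44 mcg/kg/min × 83.6 kg = 36.784 mcg/min
36.784 mcg/min × 60 min/hr = 2207.04 mcg/hr
Rate = 2207.04 mcg/hr ÷ 150.7538 mcg/mL = 14.64003 mL/hr
Time remaining = 156.5772 mL ÷ 14.64003 mL/hr = 10.69514 hr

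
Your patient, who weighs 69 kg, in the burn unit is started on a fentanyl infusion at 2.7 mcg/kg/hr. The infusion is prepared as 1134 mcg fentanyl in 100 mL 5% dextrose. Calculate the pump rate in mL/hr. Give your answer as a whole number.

Dose = 2.7 mcg/kg/hr × 69 kg = 186.3 mcg/hr
Concentration = 1134 mcg ÷ 100 mL = 11.34 mcg/mL
Rate = 186.3 mcg/hr ÷ 11.34 mcg/mL = 16.42857 mL/hr

16 mL/hr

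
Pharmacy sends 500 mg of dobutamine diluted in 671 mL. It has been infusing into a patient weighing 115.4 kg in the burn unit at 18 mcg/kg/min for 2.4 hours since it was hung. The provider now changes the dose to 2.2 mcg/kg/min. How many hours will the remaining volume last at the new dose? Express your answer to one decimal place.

Initial rate:
Dose = 18 mcg/kg/min × 115.4 kg = 2077.2 mcg/min
2077.2 mcg/min × 60 min/hr = 124632 mcg/hr
Concentration = 500 mg ÷ 671 mL = 0.7451565 mg/mL = 745.1565 mcg/mL
Rate = 124632 mcg/hr ÷ 745.1565 mcg/mL = 167.2561 mL/hr
Volume infused so far = 167.2561 mL/hr × 2.4 hr = 401.4147 mL
Volume remaining = 671 − 401.4147 = 269.5853 mL
New rate:
Dose = 2.2 mcg/kg/min × 115.4 kg = 253.88 mcg/min
253.88 mcg/min × 60 min/hr = 15232.8 mcg/hr
Rate = 15232.8 mcg/hr ÷ 745.1565 mcg/mL = 20.44242 mL/hr
Time remaining = 269.5853 mL ÷ 20.44242 mL/hr = 13.18754 hr

13.2 hours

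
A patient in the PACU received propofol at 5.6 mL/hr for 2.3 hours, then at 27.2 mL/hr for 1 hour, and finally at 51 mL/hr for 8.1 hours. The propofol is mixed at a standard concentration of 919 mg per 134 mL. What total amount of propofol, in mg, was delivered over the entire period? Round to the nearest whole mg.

3108 mg

Concentration = 919 mg ÷ 134 mL = 6.858209 mg/mL
Stage 1: 5.6 mL/hr × 2.3 hr = 12.88 mL → 12.88 mL × 6.858209 mg/mL = 88.33373 mg
Stage 2: 27.2 mL/hr × 1 hr = 27.2 mL → 27.2 mL × 6.858209 mg/mL = 186.5433 mg
Stage 3: 51 mL/hr × 8.1 hr = 413.1 mL → 413.1 mL × 6.858209 mg/mL = 2833.126 mg
Total = 88.33373 + 186.5433 + 2833.126 = 3108.003 mg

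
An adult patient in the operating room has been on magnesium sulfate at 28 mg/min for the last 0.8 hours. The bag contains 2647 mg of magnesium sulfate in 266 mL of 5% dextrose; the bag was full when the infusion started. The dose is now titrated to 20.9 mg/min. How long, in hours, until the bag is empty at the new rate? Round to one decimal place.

Initial rate:
28 mg/min × 60 min/hr = 1680 mg/hr
Concentration = 2647 mg ÷ 266 mL = 9.951128 mg/mL
Rate = 1680 mg/hr ÷ 9.951128 mg/mL = 168.8251 mL/hr
Volume infused so far = 168.8251 mL/hr × 0.8 hr = 135.0601 mL
Volume remaining = 266 − 135.0601 = 130.9399 mL
New rate:
20.9 mg/min × 60 min/hr = 1254 mg/hr
Rate = 1254 mg/hr ÷ 9.951128 mg/mL = 126.0159 mL/hr
Time remaining = 130.9399 mL ÷ 126.0159 mL/hr = 1.039075 hr

1.0 hours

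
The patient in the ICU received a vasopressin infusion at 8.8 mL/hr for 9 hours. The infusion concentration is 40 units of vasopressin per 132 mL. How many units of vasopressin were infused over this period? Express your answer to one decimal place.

24.0 units

Concentration = 40 units ÷ 132 mL = 0.3030303 units/mL
Drug rate = 8.8 mL/hr × 0.3030303 units/mL = 2.666667 units/hr
Total = 2.666667 units/hr × 9 hr = 24 units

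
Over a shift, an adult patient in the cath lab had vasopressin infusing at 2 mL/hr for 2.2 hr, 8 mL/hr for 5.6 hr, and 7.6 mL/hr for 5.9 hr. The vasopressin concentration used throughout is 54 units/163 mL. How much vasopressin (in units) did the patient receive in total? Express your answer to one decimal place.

Concentration = 54 units ÷ 163 mL = 0.3312883 units/mL
Stage 1: 2 mL/hr × 2.2 hr = 4.4 mL → 4.4 mL × 0.3312883 units/mL = 1.457669 units
Stage 2: 8 mL/hr × 5.6 hr = 44.8 mL → 44.8 mL × 0.3312883 units/mL = 14.84172 units
Stage 3: 7.6 mL/hr × 5.9 hr = 44.84 mL → 44.84 mL × 0.3312883 units/mL = 14.85497 units
Total = 1.457669 + 14.84172 + 14.85497 = 31.15436 units

31.2 units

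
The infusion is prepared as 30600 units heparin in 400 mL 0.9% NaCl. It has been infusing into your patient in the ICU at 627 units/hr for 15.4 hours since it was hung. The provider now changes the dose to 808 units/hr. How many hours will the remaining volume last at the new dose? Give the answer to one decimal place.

Initial rate:
Concentration = 30600 units ÷ 400 mL = 76.5 units/mL
Rate = 627 units/hr ÷ 76.5 units/mL = 8.196078 mL/hr
Volume infused so far = 8.196078 mL/hr × 15.4 hr = 126.2196 mL
Volume remaining = 400 − 126.2196 = 273.7804 mL
New rate:
Rate = 808 units/hr ÷ 76.5 units/mL = 10.56209 mL/hr
Time remaining = 273.7804 mL ÷ 10.56209 mL/hr = 25.92104 hr

25.9 hours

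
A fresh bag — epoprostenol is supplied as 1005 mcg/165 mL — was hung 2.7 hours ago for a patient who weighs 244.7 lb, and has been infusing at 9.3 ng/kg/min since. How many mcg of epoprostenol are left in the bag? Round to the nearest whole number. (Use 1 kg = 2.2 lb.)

Weight = 244.7 lb ÷ 2.2 lb/kg = 111.2273 kg
Dose = 9.3 ng/kg/min × 111.2273 kg = 1034.414 ng/min
1034.414 ng/min × 60 min/hr = 62064.82 ng/hr
Concentration = 1005 mcg ÷ 165 mL = 6.090909 mcg/mL = 6090.909 ng/mL
Rate = 62064.82 ng/hr ÷ 6090.909 ng/mL = 10.18975 mL/hr
Volume infused = 10.18975 mL/hr × 2.7 hr = 27.51231 mL
Volume remaining = 165 − 27.51231 = 137.4877 mL
Drug remaining = 137.4877 mL × 6090.909 ng/mL = 837425 ng = 837.425 mcg

837 mcg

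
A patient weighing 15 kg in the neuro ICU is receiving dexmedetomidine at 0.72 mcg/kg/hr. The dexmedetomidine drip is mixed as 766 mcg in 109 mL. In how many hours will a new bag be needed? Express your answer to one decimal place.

70.9 hours

Dose = 0.72 mcg/kg/hr × 15 kg = 10.8 mcg/hr
Concentration = 766 mcg ÷ 109 mL = 7.027523 mcg/mL
Rate = 10.8 mcg/hr ÷ 7.027523 mcg/mL = 1.536815 mL/hr
Duration = 109 mL ÷ 1.536815 mL/hr = 70.92593 hr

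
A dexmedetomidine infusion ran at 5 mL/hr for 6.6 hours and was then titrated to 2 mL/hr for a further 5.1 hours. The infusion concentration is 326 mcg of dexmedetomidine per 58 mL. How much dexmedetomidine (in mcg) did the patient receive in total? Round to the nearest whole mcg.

Concentration = 326 mcg ÷ 58 mL = 5.62069 mcg/mL
Stage 1: 5 mL/hr × 6.6 hr = 33 mL → 33 mL × 5.62069 mcg/mL = 185.4828 mcg
Stage 2: 2 mL/hr × 5.1 hr = 10.2 mL → 10.2 mL × 5.62069 mcg/mL = 57.33103 mcg
Total = 185.4828 + 57.33103 = 242.8138 mcg

243 mcg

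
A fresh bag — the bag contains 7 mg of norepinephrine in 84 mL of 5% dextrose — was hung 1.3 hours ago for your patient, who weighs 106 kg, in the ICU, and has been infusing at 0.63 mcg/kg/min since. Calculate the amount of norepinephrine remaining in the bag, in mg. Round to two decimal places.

Dose = 0.63 mcg/kg/min × 106 kg = 66.78 mcg/min
66.78 mcg/min × 60 min/hr = 4006.8 mcg/hr
Concentration = 7 mg ÷ 84 mL = 0.08333333 mg/mL = 83.33333 mcg/mL
Rate = 4006.8 mcg/hr ÷ 83.33333 mcg/mL = 48.0816 mL/hr
Volume infused = 48.0816 mL/hr × 1.3 hr = 62.50608 mL
Volume remaining = 84 − 62.50608 = 21.49392 mL
Drug remaining = 21.49392 mL × 83.33333 mcg/mL = 1791.16 mcg = 1.79116 mg

1.79 mg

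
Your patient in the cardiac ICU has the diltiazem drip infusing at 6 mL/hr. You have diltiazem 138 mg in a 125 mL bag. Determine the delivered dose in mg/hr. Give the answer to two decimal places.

Concentration = 138 mg ÷ 125 mL = 1.104 mg/mL
Drug rate = 6 mL/hr × 1.104 mg/mL = 6.624 mg/hr

6.62 mg/hr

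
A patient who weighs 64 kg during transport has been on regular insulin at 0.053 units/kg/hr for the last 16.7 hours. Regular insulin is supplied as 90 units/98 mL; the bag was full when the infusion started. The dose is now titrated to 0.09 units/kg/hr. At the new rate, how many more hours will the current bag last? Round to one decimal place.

Initial rate:
Dose = 0.053 units/kg/hr × 64 kg = 3.392 units/hr
Concentration = 90 units ÷ 98 mL = 0.9183673 units/mL
Rate = 3.392 units/hr ÷ 0.9183673 units/mL = 3.693511 mL/hr
Volume infused so far = 3.693511 mL/hr × 16.7 hr = 61.68164 mL
Volume remaining = 98 − 61.68164 = 36.31836 mL
New rate:
Dose = 0.09 units/kg/hr × 64 kg = 5.76 units/hr
Rate = 5.76 units/hr ÷ 0.9183673 units/mL = 6.272 mL/hr
Time remaining = 36.31836 mL ÷ 6.272 mL/hr = 5.790556 hr

5.8 hours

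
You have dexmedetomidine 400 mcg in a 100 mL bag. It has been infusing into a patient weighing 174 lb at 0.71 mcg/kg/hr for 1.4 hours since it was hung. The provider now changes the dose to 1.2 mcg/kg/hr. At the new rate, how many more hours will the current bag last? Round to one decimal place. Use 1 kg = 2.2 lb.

Initial rate:
Weight = 174 lb ÷ 2.2 lb/kg = 79.09091 kg
Dose = 0.71 mcg/kg/hr × 79.09091 kg = 56.15455 mcg/hr
Concentration = 400 mcg ÷ 100 mL = 4 mcg/mL
Rate = 56.15455 mcg/hr ÷ 4 mcg/mL = 14.03864 mL/hr
Volume infused so far = 14.03864 mL/hr × 1.4 hr = 19.65409 mL
Volume remaining = 100 − 19.65409 = 80.34591 mL
New rate:
Dose = 1.2 mcg/kg/hr × 79.09091 kg = 94.90909 mcg/hr
Rate = 94.90909 mcg/hr ÷ 4 mcg/mL = 23.72727 mL/hr
Time remaining = 80.34591 mL ÷ 23.72727 mL/hr = 3.386226 hr

3.4 hours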